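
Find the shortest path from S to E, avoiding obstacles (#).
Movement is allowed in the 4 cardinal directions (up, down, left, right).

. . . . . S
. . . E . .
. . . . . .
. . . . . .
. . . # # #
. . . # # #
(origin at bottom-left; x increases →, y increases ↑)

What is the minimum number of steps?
3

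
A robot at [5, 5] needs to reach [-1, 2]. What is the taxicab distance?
9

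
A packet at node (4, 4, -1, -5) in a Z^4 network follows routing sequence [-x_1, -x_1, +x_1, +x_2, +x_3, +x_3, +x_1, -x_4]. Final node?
(4, 5, 1, -6)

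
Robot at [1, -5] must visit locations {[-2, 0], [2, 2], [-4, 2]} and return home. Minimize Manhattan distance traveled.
26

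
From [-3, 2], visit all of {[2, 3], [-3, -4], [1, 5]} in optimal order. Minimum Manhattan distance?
21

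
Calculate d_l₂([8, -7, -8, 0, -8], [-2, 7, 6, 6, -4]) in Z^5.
23.3238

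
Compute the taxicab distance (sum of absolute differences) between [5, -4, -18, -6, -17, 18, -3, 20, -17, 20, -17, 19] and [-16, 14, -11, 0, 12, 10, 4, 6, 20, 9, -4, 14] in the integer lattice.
176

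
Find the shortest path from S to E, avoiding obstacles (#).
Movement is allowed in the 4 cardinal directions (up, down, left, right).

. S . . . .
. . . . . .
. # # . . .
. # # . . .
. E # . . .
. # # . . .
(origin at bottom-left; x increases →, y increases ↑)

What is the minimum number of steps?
6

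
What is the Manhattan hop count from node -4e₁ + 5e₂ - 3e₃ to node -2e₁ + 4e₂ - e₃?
5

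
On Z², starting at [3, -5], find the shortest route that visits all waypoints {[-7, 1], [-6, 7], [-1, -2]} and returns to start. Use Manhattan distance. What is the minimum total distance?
44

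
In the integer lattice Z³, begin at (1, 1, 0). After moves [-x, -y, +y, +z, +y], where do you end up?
(0, 2, 1)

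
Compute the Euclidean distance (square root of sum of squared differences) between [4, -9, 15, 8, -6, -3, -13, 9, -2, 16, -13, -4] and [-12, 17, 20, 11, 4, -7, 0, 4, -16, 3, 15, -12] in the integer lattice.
49.8899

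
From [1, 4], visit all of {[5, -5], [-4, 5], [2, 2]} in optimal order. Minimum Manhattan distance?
25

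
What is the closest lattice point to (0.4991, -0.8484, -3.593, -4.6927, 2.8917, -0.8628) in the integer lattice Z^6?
(0, -1, -4, -5, 3, -1)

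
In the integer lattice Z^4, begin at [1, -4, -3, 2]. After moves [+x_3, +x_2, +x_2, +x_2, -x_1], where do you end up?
(0, -1, -2, 2)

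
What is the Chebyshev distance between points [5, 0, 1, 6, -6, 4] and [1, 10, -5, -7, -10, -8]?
13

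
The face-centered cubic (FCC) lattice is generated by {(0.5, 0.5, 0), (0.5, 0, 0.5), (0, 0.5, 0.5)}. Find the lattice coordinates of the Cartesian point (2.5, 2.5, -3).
8b₁ - 3b₂ - 3b₃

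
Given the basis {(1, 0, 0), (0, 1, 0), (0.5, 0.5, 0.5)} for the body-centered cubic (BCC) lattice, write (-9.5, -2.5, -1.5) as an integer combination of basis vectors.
-8b₁ - b₂ - 3b₃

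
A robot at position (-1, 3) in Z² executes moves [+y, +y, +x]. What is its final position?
(0, 5)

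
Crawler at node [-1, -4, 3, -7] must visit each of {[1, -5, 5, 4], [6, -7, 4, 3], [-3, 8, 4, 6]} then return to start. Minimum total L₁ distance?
78
(one optimal route: (-1, -4, 3, -7) → (6, -7, 4, 3) → (1, -5, 5, 4) → (-3, 8, 4, 6) → (-1, -4, 3, -7))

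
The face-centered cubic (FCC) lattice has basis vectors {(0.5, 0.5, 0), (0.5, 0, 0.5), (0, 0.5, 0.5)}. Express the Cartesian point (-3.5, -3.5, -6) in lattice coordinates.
-b₁ - 6b₂ - 6b₃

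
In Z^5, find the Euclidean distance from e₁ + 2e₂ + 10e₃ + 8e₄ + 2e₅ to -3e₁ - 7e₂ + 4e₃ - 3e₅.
14.8997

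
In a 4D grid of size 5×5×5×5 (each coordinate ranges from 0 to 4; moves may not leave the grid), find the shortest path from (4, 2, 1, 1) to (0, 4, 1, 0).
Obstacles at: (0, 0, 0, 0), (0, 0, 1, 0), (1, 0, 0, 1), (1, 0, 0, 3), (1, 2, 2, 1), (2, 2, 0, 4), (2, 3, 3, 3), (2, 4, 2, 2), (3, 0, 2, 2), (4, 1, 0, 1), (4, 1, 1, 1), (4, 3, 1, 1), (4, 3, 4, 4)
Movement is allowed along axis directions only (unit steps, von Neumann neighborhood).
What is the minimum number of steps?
7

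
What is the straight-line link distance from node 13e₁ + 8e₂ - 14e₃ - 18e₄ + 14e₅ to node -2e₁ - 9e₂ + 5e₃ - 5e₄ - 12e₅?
41.4729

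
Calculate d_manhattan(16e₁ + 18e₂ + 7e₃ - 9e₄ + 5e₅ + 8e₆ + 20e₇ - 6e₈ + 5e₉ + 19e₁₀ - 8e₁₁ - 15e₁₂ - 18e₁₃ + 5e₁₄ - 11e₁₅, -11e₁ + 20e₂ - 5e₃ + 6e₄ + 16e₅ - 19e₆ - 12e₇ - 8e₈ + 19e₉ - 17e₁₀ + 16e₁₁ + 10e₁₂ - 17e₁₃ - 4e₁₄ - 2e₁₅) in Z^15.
246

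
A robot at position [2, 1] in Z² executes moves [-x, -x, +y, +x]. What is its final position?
(1, 2)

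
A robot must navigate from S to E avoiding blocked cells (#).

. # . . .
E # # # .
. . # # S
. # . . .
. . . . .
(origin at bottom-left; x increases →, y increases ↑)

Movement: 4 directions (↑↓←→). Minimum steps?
9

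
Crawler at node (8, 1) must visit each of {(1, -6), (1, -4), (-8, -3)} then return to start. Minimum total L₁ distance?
46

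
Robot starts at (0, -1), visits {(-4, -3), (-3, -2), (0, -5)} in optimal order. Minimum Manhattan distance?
12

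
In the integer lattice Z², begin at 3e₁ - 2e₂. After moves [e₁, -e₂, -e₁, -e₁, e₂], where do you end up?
(2, -2)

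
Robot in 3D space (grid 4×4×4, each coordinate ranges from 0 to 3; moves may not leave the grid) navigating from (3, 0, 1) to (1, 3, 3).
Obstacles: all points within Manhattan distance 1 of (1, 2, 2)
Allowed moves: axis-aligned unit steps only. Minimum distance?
7
(one shortest path: (3, 0, 1) → (2, 0, 1) → (2, 1, 1) → (2, 2, 1) → (2, 3, 1) → (2, 3, 2) → (2, 3, 3) → (1, 3, 3))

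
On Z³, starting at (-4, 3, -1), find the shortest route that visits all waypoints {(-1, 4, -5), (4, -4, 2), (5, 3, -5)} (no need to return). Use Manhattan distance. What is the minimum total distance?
30
(one optimal route: (-4, 3, -1) → (-1, 4, -5) → (5, 3, -5) → (4, -4, 2))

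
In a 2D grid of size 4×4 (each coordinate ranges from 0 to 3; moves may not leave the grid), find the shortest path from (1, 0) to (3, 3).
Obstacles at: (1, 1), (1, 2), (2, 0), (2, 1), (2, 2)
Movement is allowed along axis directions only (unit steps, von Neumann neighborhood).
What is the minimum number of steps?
7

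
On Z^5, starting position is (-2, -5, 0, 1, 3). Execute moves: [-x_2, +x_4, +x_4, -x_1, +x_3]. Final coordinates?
(-3, -6, 1, 3, 3)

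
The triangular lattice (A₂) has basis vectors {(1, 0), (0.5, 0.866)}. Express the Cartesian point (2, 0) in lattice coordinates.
2b₁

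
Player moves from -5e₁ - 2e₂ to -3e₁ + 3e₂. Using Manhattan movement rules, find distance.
7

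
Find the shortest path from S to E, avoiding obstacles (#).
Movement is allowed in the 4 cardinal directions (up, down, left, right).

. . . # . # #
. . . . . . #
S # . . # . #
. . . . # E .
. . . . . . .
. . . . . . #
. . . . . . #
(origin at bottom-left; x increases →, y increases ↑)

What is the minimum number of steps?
8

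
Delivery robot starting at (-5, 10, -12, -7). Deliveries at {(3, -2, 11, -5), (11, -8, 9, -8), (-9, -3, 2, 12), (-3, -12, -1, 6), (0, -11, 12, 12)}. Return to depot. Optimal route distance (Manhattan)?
198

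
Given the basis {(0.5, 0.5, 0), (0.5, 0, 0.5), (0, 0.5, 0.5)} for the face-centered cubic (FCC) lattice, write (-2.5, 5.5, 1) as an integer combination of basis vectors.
2b₁ - 7b₂ + 9b₃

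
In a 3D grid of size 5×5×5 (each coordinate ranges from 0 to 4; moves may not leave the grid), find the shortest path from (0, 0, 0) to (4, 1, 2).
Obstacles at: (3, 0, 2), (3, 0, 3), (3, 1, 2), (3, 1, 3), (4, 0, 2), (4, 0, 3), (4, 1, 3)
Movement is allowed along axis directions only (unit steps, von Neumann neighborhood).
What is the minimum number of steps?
7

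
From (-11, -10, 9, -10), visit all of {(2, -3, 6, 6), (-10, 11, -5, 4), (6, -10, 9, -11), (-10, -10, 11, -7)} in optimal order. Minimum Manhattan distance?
98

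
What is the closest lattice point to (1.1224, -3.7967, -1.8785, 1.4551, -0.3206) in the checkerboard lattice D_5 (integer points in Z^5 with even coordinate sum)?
(1, -4, -2, 1, 0)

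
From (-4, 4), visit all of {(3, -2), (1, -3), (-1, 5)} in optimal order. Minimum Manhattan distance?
17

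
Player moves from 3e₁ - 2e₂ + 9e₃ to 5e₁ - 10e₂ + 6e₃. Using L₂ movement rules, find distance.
8.77496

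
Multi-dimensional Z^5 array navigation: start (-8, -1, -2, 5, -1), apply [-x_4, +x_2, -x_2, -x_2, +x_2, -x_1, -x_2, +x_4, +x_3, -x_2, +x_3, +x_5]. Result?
(-9, -3, 0, 5, 0)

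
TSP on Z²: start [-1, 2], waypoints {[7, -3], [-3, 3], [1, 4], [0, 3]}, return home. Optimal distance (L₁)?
34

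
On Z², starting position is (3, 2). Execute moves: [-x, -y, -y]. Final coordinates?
(2, 0)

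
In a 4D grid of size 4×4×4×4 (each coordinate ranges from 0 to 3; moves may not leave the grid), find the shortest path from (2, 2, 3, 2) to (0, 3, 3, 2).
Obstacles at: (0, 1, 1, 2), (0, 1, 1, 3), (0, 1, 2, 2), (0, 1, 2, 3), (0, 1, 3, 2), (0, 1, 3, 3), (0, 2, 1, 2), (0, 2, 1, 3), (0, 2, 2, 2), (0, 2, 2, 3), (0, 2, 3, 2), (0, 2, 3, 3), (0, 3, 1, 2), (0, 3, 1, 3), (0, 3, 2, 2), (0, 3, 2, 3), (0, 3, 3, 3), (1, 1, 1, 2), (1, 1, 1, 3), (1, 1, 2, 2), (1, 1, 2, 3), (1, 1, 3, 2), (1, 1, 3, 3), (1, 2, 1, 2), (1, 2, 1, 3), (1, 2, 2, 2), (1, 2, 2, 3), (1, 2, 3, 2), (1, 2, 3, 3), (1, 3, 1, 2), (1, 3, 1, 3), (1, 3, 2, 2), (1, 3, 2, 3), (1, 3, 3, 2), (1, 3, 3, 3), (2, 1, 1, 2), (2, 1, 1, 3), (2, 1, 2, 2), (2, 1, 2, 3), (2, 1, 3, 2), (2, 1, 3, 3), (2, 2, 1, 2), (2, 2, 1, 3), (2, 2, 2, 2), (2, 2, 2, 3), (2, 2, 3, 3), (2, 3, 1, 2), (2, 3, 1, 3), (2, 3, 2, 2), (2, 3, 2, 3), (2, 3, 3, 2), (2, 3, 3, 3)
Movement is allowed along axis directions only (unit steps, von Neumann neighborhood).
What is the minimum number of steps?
5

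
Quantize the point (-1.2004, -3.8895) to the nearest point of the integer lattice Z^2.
(-1, -4)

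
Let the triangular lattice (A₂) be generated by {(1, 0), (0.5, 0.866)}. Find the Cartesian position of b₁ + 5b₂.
(3.5, 4.33)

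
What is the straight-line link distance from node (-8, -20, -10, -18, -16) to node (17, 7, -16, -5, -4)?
41.2674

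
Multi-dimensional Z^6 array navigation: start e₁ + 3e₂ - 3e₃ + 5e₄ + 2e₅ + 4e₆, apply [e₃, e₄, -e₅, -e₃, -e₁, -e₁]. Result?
(-1, 3, -3, 6, 1, 4)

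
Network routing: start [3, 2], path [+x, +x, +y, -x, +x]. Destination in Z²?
(5, 3)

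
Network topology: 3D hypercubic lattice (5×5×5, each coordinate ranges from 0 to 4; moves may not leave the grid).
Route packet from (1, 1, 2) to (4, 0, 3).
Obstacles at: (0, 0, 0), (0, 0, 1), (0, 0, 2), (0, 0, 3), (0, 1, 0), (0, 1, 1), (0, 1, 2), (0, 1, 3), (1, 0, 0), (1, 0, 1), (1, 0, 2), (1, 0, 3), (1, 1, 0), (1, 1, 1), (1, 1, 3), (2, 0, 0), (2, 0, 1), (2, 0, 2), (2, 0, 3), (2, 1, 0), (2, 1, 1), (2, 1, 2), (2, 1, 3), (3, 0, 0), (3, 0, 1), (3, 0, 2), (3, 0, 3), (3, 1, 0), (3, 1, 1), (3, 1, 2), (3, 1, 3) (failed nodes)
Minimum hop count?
7
(one shortest path: (1, 1, 2) → (1, 2, 2) → (2, 2, 2) → (3, 2, 2) → (4, 2, 2) → (4, 1, 2) → (4, 0, 2) → (4, 0, 3))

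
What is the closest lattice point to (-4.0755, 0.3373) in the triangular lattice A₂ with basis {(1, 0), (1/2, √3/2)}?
(-4, 0)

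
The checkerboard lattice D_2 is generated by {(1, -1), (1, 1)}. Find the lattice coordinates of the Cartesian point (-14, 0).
-7b₁ - 7b₂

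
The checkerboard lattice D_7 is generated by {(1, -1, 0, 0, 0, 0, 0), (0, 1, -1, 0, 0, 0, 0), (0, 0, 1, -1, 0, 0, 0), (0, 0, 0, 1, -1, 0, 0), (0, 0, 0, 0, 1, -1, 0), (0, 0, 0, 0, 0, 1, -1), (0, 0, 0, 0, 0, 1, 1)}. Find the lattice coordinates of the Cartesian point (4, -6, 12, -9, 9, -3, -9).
4b₁ - 2b₂ + 10b₃ + b₄ + 10b₅ + 8b₆ - b₇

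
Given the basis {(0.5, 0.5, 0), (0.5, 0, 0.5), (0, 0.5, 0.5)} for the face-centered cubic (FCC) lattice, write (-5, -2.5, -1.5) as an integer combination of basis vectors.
-6b₁ - 4b₂ + b₃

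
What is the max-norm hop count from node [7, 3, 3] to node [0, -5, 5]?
8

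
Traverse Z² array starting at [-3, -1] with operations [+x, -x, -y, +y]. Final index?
(-3, -1)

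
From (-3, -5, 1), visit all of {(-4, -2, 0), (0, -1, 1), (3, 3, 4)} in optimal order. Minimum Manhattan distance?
21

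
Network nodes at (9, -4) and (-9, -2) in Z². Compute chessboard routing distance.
18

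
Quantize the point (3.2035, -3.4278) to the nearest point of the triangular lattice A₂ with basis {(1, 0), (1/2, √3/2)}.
(3, -3.464)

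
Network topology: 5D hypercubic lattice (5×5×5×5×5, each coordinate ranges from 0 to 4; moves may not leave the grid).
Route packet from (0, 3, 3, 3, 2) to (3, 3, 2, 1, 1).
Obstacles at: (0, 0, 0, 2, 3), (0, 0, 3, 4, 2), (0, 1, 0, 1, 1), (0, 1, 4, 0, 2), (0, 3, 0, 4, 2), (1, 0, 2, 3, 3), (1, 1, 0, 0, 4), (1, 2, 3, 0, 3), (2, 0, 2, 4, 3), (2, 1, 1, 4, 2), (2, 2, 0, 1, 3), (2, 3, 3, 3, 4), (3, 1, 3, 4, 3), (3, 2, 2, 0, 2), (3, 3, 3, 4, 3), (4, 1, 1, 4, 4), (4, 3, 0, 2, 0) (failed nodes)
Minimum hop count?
7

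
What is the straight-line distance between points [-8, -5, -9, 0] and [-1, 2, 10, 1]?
21.4476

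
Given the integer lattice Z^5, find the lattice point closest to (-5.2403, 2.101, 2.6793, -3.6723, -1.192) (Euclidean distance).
(-5, 2, 3, -4, -1)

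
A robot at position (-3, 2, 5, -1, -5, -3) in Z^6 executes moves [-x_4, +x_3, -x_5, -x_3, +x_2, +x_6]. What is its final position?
(-3, 3, 5, -2, -6, -2)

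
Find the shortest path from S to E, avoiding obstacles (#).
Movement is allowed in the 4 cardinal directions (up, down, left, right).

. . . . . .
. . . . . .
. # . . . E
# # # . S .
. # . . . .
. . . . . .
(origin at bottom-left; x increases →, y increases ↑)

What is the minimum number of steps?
2
(one shortest path: (4, 2) → (5, 2) → (5, 3))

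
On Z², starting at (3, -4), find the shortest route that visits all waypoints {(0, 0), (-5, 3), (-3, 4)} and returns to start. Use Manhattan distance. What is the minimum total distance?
32
(one optimal route: (3, -4) → (0, 0) → (-5, 3) → (-3, 4) → (3, -4))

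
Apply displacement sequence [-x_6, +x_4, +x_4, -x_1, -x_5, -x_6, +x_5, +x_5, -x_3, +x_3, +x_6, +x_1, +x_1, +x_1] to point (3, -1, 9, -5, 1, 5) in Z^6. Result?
(5, -1, 9, -3, 2, 4)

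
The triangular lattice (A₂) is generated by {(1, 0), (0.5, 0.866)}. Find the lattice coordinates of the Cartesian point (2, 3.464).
4b₂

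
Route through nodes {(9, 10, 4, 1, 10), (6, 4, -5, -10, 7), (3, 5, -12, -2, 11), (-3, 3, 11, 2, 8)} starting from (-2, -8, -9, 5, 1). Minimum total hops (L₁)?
122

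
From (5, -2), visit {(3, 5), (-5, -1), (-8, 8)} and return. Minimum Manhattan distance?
46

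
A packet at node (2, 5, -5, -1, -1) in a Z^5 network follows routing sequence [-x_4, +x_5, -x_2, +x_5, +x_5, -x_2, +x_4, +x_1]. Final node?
(3, 3, -5, -1, 2)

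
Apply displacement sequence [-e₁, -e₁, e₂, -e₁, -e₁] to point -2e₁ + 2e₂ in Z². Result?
(-6, 3)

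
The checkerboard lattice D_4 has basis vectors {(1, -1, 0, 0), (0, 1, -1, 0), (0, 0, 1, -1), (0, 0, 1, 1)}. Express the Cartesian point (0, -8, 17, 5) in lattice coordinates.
-8b₂ + 2b₃ + 7b₄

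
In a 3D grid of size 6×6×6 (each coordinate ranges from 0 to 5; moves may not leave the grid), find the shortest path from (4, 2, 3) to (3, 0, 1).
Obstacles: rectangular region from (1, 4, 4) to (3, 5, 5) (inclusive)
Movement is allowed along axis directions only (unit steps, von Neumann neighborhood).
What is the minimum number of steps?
5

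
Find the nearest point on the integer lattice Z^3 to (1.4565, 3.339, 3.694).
(1, 3, 4)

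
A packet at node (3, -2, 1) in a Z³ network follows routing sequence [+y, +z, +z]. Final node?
(3, -1, 3)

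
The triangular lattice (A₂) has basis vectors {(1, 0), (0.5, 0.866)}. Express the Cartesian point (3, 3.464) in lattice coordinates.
b₁ + 4b₂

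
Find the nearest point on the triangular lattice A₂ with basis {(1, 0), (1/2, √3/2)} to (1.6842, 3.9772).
(1.5, 4.33)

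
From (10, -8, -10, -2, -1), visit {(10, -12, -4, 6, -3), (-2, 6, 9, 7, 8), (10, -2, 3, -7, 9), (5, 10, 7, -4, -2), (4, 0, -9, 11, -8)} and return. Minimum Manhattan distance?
206
(one optimal route: (10, -8, -10, -2, -1) → (10, -12, -4, 6, -3) → (4, 0, -9, 11, -8) → (-2, 6, 9, 7, 8) → (5, 10, 7, -4, -2) → (10, -2, 3, -7, 9) → (10, -8, -10, -2, -1))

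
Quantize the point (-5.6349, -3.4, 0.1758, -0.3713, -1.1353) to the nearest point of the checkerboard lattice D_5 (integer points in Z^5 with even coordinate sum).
(-6, -3, 0, 0, -1)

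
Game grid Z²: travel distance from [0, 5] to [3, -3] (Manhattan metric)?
11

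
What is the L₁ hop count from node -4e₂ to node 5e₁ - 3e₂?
6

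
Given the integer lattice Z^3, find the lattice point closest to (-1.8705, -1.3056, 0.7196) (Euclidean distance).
(-2, -1, 1)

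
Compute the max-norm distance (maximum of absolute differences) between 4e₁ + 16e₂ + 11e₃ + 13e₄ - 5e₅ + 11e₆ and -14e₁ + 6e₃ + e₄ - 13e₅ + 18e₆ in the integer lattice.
18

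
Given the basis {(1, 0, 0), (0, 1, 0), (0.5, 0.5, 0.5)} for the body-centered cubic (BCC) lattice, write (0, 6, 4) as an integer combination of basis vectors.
-4b₁ + 2b₂ + 8b₃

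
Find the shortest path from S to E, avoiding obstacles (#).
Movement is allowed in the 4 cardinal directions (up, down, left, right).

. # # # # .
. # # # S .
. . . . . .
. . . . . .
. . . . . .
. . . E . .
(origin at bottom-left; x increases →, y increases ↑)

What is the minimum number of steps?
5
(one shortest path: (4, 4) → (4, 3) → (3, 3) → (3, 2) → (3, 1) → (3, 0))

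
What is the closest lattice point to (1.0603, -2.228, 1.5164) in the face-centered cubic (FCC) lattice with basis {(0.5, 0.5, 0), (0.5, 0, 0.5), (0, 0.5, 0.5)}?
(1, -2.5, 1.5)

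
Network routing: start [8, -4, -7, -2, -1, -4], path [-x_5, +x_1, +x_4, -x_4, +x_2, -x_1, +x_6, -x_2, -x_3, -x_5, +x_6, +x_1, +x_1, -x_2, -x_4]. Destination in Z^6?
(10, -5, -8, -3, -3, -2)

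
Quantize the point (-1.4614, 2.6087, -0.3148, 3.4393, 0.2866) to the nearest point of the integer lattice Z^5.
(-1, 3, 0, 3, 0)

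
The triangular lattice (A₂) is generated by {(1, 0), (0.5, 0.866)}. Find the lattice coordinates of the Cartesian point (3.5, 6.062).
7b₂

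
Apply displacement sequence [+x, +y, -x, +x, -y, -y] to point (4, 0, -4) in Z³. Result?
(5, -1, -4)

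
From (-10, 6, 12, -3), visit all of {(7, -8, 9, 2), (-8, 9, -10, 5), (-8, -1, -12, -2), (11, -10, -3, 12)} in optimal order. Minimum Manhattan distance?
129
(one optimal route: (-10, 6, 12, -3) → (-8, 9, -10, 5) → (-8, -1, -12, -2) → (7, -8, 9, 2) → (11, -10, -3, 12))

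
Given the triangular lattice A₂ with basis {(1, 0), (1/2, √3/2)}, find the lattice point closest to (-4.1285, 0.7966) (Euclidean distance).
(-4.5, 0.866)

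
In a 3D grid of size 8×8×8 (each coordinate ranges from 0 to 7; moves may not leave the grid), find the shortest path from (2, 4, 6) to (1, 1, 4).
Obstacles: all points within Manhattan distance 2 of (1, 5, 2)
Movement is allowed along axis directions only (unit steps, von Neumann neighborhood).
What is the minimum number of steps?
6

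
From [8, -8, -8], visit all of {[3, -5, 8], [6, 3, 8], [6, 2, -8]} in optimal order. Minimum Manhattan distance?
40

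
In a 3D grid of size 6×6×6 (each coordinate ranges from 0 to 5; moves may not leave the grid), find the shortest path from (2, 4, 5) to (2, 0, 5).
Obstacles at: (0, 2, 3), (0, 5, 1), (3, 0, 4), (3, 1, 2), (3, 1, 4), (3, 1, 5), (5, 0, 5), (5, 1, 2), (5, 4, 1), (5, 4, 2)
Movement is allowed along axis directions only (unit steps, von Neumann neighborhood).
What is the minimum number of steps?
4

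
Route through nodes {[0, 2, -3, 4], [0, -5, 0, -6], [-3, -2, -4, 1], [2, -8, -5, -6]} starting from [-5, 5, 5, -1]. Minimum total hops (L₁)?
59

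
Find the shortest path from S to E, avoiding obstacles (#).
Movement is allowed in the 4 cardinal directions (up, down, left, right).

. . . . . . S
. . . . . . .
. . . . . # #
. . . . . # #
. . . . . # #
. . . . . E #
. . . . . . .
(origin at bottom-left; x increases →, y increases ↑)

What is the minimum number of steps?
8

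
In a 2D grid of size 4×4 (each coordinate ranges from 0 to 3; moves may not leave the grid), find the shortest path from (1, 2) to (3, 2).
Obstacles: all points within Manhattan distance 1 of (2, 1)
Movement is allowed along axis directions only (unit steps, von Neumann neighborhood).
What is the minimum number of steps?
4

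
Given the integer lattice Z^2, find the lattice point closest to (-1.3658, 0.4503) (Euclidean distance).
(-1, 0)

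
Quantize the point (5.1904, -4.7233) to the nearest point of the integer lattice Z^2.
(5, -5)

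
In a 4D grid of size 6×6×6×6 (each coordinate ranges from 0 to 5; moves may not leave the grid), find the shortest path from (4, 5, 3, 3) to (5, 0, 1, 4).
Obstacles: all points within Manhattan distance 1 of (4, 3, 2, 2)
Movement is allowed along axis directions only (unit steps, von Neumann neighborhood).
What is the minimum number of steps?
9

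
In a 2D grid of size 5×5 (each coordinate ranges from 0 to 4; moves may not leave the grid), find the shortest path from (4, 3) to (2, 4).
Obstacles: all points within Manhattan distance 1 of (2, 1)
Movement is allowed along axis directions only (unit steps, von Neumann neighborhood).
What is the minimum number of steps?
3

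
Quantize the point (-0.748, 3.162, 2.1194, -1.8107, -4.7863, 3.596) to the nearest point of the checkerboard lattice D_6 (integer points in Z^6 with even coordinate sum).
(-1, 3, 2, -2, -5, 3)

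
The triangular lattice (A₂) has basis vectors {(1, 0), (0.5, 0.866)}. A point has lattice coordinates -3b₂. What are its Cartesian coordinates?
(-1.5, -2.598)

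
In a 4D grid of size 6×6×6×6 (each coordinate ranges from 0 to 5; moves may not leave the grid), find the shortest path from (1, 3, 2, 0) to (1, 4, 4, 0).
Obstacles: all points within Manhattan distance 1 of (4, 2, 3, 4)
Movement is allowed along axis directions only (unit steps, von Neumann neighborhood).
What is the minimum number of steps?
3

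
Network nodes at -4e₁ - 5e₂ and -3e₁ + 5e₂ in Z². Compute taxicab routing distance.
11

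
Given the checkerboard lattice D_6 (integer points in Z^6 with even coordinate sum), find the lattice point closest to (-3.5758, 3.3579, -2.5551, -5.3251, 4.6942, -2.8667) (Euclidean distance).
(-4, 3, -2, -5, 5, -3)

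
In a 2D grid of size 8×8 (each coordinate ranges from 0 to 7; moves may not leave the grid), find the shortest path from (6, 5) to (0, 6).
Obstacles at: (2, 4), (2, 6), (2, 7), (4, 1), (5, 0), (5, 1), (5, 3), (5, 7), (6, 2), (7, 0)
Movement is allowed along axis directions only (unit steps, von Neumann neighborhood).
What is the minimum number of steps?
7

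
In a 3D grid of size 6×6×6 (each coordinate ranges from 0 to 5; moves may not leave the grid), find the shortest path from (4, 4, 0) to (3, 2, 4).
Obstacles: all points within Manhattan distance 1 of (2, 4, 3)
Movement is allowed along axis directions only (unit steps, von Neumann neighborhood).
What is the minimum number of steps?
7
(one shortest path: (4, 4, 0) → (3, 4, 0) → (3, 3, 0) → (3, 2, 0) → (3, 2, 1) → (3, 2, 2) → (3, 2, 3) → (3, 2, 4))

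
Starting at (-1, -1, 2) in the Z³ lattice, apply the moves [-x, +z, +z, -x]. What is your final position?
(-3, -1, 4)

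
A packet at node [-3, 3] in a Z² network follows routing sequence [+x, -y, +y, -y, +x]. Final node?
(-1, 2)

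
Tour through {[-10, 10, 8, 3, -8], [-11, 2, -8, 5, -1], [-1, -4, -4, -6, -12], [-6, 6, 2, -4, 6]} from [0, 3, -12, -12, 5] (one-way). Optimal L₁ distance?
143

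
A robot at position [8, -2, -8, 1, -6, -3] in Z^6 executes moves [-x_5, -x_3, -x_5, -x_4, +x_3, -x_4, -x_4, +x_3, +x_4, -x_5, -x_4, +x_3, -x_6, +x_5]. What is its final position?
(8, -2, -6, -2, -8, -4)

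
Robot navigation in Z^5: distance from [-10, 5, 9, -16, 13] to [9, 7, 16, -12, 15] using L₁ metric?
34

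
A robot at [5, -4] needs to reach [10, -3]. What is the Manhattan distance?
6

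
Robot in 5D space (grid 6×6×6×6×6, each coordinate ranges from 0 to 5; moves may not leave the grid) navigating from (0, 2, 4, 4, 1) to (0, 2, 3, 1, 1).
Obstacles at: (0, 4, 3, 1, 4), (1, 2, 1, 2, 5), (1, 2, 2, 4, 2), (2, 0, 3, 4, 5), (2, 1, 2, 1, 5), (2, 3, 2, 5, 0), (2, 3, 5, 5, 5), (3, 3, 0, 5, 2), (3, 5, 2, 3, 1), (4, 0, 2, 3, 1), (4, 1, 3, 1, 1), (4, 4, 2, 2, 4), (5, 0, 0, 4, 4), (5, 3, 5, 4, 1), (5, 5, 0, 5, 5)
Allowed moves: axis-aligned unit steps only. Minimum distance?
4
(one shortest path: (0, 2, 4, 4, 1) → (0, 2, 3, 4, 1) → (0, 2, 3, 3, 1) → (0, 2, 3, 2, 1) → (0, 2, 3, 1, 1))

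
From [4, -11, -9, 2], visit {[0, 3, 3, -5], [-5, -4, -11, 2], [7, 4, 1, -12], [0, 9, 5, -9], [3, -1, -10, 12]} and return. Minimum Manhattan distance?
148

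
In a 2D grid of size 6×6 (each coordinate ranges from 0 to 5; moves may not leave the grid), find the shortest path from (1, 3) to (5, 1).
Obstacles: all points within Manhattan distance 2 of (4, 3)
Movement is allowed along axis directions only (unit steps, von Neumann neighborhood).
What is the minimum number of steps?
8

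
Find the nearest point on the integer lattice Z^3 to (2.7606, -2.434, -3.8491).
(3, -2, -4)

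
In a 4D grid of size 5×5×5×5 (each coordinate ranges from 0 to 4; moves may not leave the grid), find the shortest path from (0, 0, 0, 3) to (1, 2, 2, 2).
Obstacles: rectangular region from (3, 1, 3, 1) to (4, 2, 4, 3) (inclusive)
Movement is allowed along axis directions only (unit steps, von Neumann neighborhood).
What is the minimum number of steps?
6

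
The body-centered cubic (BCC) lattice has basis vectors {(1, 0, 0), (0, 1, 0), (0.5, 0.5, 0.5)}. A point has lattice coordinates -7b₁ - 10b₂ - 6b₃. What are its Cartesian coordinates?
(-10, -13, -3)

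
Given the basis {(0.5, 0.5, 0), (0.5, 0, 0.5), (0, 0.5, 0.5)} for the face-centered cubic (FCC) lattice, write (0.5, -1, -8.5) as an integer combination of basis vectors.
8b₁ - 7b₂ - 10b₃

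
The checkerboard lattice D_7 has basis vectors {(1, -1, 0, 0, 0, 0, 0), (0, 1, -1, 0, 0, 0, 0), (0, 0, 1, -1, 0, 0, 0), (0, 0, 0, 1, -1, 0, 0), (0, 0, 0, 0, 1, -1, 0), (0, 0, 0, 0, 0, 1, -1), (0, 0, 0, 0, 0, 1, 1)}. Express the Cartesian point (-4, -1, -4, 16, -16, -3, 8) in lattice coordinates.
-4b₁ - 5b₂ - 9b₃ + 7b₄ - 9b₅ - 10b₆ - 2b₇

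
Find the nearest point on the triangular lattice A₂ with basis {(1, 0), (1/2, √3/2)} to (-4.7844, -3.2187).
(-5, -3.464)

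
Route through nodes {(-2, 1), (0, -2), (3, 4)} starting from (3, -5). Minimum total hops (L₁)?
19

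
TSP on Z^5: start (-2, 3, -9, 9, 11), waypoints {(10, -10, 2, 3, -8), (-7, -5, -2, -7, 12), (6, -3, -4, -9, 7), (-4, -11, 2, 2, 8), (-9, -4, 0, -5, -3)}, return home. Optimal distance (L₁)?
196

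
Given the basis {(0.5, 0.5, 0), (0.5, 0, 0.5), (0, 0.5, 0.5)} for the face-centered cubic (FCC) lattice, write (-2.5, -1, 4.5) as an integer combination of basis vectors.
-8b₁ + 3b₂ + 6b₃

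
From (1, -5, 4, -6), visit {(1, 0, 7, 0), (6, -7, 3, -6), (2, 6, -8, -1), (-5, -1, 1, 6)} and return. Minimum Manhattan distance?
104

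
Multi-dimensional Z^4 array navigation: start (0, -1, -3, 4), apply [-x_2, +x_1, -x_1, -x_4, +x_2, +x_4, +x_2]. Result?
(0, 0, -3, 4)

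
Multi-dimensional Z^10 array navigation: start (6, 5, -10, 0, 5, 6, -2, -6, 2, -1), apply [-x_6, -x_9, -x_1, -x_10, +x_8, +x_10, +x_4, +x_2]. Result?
(5, 6, -10, 1, 5, 5, -2, -5, 1, -1)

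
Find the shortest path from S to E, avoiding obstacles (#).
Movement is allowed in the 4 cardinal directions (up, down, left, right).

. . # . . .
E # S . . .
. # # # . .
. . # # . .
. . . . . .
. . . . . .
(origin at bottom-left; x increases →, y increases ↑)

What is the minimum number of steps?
12
(one shortest path: (2, 4) → (3, 4) → (4, 4) → (4, 3) → (4, 2) → (4, 1) → (3, 1) → (2, 1) → (1, 1) → (0, 1) → (0, 2) → (0, 3) → (0, 4))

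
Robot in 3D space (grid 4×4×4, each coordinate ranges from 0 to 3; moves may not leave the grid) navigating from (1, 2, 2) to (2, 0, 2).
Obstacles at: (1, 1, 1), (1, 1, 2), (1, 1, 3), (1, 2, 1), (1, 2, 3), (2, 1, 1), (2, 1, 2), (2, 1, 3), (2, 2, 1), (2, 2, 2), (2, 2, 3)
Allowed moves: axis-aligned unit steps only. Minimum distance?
5
(one shortest path: (1, 2, 2) → (0, 2, 2) → (0, 1, 2) → (0, 0, 2) → (1, 0, 2) → (2, 0, 2))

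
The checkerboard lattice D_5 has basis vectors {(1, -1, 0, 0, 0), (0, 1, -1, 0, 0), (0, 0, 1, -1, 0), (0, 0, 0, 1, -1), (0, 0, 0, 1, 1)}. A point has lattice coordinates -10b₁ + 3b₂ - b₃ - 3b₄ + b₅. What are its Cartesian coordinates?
(-10, 13, -4, -1, 4)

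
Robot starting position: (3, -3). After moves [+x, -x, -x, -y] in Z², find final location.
(2, -4)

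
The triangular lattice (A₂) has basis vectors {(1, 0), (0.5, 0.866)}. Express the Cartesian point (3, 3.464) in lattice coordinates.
b₁ + 4b₂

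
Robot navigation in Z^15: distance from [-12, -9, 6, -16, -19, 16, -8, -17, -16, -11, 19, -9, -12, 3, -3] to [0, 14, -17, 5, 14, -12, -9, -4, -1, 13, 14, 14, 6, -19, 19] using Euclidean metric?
79.5801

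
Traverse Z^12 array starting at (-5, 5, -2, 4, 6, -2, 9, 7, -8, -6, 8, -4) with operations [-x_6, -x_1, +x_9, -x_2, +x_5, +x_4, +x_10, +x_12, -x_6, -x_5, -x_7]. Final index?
(-6, 4, -2, 5, 6, -4, 8, 7, -7, -5, 8, -3)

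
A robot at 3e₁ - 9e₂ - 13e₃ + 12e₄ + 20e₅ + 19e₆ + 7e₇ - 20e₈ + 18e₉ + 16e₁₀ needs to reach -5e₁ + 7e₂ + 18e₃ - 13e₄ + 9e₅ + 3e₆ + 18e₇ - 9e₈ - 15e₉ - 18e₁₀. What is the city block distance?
196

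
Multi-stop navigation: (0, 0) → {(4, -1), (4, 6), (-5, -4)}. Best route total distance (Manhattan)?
28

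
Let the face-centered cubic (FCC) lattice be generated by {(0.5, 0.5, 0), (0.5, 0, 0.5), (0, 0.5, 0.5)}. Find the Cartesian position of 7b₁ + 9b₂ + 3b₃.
(8, 5, 6)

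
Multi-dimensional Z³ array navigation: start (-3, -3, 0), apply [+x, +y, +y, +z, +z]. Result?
(-2, -1, 2)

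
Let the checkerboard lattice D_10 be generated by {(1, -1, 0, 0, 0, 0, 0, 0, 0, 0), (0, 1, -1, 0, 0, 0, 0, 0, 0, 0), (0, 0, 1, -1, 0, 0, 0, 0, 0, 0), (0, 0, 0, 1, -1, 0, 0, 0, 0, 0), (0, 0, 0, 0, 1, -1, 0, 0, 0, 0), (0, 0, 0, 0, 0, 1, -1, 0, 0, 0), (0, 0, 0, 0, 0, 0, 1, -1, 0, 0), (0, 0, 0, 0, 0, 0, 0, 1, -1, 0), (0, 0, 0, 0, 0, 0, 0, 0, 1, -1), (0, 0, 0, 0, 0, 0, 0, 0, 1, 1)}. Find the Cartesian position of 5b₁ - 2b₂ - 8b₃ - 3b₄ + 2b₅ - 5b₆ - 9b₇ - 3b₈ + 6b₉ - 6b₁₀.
(5, -7, -6, 5, 5, -7, -4, 6, 3, -12)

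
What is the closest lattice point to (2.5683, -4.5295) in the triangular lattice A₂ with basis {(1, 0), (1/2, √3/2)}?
(2.5, -4.33)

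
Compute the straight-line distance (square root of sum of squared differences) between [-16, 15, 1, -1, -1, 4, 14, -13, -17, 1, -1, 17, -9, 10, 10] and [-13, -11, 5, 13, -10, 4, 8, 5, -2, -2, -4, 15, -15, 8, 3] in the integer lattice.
40.9145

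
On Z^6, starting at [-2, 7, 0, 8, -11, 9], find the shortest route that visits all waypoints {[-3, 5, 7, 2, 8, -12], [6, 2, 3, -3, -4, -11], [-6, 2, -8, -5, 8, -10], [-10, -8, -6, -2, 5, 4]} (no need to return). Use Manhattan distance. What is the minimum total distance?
154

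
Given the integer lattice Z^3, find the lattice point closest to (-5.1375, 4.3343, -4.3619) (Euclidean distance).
(-5, 4, -4)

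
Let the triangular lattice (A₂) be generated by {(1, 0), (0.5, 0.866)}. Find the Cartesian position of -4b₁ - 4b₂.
(-6, -3.464)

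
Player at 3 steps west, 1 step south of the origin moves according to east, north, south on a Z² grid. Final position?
(-2, -1)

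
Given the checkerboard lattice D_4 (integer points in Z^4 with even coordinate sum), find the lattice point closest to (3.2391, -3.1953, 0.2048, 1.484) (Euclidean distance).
(3, -3, 0, 2)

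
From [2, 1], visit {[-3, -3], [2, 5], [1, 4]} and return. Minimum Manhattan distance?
26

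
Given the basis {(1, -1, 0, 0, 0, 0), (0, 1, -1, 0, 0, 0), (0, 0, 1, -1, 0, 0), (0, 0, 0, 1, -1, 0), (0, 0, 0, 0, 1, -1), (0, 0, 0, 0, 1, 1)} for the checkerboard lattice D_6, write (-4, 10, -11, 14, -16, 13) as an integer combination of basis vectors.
-4b₁ + 6b₂ - 5b₃ + 9b₄ - 10b₅ + 3b₆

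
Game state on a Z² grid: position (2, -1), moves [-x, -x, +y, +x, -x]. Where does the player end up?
(0, 0)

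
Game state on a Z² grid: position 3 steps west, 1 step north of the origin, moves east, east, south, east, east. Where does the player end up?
(1, 0)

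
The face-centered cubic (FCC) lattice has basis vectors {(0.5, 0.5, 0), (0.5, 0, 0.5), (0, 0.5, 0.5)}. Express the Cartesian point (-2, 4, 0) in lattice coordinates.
2b₁ - 6b₂ + 6b₃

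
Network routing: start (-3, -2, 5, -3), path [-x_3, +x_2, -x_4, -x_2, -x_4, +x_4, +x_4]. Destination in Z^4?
(-3, -2, 4, -3)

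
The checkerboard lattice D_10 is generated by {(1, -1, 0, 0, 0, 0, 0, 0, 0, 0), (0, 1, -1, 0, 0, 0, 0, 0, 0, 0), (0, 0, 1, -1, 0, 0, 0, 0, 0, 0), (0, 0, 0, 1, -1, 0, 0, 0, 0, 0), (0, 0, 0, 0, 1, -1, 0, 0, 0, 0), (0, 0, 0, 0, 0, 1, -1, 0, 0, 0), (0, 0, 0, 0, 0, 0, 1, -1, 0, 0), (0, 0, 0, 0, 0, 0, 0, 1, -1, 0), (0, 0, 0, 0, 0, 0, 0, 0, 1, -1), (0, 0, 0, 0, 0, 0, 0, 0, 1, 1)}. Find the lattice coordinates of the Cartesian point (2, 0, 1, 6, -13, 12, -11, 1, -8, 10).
2b₁ + 2b₂ + 3b₃ + 9b₄ - 4b₅ + 8b₆ - 3b₇ - 2b₈ - 10b₉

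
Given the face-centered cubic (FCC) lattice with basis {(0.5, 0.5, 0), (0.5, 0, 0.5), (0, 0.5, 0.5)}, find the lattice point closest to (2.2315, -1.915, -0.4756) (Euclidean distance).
(2.5, -2, -0.5)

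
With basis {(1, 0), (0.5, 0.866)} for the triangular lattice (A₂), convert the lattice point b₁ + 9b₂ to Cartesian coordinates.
(5.5, 7.794)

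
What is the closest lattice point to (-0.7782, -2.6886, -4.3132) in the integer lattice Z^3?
(-1, -3, -4)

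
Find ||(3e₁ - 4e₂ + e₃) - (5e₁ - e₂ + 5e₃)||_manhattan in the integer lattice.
9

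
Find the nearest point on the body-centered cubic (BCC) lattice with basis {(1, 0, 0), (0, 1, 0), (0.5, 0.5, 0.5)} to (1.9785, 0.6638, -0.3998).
(1.5, 0.5, -0.5)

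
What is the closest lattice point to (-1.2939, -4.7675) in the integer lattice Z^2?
(-1, -5)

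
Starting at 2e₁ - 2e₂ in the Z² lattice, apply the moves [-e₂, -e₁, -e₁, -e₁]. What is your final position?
(-1, -3)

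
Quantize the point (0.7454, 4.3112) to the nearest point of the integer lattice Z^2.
(1, 4)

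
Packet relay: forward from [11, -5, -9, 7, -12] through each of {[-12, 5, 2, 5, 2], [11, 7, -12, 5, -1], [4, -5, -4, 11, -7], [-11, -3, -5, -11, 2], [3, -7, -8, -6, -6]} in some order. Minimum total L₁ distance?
154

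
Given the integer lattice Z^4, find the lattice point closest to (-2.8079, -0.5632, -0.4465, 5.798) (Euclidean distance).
(-3, -1, 0, 6)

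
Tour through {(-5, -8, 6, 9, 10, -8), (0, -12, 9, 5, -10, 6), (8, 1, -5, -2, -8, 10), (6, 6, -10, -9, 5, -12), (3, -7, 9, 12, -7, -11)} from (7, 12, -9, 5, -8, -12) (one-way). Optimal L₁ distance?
207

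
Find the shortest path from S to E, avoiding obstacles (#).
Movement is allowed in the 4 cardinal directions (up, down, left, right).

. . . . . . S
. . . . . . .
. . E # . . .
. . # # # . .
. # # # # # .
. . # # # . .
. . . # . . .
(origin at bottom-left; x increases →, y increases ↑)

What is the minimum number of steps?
6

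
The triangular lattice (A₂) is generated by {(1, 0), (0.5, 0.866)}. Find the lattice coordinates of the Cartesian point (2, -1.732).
3b₁ - 2b₂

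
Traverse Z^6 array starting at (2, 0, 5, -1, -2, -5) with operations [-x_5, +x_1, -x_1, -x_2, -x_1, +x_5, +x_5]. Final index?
(1, -1, 5, -1, -1, -5)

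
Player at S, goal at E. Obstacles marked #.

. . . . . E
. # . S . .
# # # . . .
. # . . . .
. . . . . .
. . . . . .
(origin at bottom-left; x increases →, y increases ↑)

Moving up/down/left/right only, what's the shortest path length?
3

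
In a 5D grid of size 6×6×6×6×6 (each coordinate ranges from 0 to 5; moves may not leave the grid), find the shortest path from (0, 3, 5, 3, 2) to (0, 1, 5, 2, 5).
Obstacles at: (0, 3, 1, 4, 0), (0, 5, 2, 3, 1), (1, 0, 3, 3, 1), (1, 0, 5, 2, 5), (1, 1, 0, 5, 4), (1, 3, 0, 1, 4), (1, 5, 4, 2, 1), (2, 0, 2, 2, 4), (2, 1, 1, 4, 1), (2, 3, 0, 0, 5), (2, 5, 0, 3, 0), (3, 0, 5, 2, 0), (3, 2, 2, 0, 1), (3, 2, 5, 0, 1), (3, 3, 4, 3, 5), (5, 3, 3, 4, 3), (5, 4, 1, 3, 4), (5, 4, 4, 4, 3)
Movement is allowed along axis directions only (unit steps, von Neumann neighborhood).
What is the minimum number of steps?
6
(one shortest path: (0, 3, 5, 3, 2) → (0, 2, 5, 3, 2) → (0, 1, 5, 3, 2) → (0, 1, 5, 2, 2) → (0, 1, 5, 2, 3) → (0, 1, 5, 2, 4) → (0, 1, 5, 2, 5))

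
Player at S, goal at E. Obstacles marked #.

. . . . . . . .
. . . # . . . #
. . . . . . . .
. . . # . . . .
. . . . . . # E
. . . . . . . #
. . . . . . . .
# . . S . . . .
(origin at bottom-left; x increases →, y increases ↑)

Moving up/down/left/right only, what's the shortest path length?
9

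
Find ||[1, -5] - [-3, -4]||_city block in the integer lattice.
5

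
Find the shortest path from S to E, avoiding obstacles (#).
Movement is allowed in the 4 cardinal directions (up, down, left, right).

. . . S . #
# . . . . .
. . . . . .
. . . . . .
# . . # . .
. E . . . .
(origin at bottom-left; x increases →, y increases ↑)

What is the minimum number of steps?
7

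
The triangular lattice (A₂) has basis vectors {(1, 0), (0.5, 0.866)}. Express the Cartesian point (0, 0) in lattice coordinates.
0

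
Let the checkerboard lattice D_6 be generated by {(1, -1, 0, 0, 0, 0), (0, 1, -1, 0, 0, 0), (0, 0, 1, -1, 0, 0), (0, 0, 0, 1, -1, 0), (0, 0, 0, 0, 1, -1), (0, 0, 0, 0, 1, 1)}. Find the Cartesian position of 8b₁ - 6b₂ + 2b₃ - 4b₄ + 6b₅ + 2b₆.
(8, -14, 8, -6, 12, -4)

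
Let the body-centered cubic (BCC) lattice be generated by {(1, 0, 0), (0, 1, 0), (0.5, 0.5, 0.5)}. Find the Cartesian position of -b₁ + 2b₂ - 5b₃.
(-3.5, -0.5, -2.5)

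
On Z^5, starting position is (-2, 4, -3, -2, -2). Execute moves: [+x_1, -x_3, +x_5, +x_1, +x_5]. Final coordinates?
(0, 4, -4, -2, 0)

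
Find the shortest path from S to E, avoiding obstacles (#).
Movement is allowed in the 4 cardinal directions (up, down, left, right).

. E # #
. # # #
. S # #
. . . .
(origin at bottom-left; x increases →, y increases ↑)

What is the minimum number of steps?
4
(one shortest path: (1, 1) → (0, 1) → (0, 2) → (0, 3) → (1, 3))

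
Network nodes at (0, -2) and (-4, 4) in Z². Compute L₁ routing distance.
10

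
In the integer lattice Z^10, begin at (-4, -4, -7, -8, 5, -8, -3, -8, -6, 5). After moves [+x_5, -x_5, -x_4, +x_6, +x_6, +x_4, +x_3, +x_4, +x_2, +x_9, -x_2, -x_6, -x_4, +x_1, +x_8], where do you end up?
(-3, -4, -6, -8, 5, -7, -3, -7, -5, 5)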